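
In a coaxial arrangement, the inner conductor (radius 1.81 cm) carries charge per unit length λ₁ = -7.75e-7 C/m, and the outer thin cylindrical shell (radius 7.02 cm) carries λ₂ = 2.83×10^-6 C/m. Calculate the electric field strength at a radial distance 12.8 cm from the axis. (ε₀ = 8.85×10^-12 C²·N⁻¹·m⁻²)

E = 2.89e5 N/C

Take a coaxial cylindrical Gaussian surface of radius r = 12.8 cm and length L (r > 7.02 cm, enclosing both).
λ_enc = λ₁ + λ₂ = (-7.75×10^-7) + (2.83e-6) = 2.055×10^-6 C/m.
Since E is radial and uniform over the curved surface, Φ = E·2πrL = Q_enc/ε₀ = λ_enc L/ε₀.
E = |λ_enc|/(2πε₀r) = (2.055×10^-6)/(2π·8.85×10^-12·0.128) = 2.89×10^5 N/C.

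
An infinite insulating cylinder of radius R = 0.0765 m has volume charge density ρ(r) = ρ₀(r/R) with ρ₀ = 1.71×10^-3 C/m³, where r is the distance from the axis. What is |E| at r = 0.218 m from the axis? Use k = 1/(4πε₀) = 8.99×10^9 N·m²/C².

Take a coaxial cylindrical Gaussian surface of radius r = 0.218 m and length L (r > R, full charge per length enclosed).
λ_enc = 2π ∫₀^R ρ₀(r'/R)^1 r' dr' = 2πρ₀R²/3 = 2.096×10^-5 C/m.
Applying ∮E·dA = Q_enc/ε₀ with the end caps contributing no flux:
E = 2k|λ_enc|/r = 2(8.99×10^9)(2.096×10^-5)/(0.218) = 1.73×10^6 N/C.

1.73×10^6 V/m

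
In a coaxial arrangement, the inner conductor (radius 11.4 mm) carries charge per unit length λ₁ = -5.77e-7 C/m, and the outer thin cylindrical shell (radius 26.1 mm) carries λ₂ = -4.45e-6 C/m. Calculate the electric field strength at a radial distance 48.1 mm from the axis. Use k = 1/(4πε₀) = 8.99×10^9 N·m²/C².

By cylindrical symmetry E is radial; use a coaxial Gaussian cylinder of radius 48.1 mm and length L (r > 26.1 mm, enclosing both).
λ_enc = λ₁ + λ₂ = (-5.77e-7) + (-4.45×10^-6) = -5.027e-6 C/m.
Gauss's law: E·2πrL = λ_enc L/ε₀.
E = 2k|λ_enc|/r = 2(8.99×10^9)(5.027e-6)/(0.0481) = 1.88e6 N/C.

|E| = 1.88×10^6 V/m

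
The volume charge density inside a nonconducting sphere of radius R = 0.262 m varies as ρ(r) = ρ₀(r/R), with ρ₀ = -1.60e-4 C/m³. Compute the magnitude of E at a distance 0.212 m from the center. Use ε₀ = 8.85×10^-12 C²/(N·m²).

|E| ≈ 7.75×10^5 N/C

Take a concentric spherical Gaussian surface of radius r = 0.212 m (r < R).
Q_enc = ∫₀^r ρ(r')·4πr'² dr' = (4πρ₀/R) ∫₀^r r'^3 dr' = 4πρ₀ r^4/(4·R) = -3.875×10^-6 C.
By Gauss's law, ∮E·dA = E·4πr² = Q_enc/ε₀.
E = |Q_enc|/(4πε₀r²) = (3.875×10^-6)/(4π·8.85×10^-12·(0.212)²) = 7.75×10^5 N/C.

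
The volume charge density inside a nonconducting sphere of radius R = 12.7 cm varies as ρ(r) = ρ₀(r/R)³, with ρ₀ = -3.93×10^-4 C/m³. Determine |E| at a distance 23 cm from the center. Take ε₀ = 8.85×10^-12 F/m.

E = 2.87e5 N/C

Use a concentric Gaussian sphere at r = 23 cm (r > R, all charge enclosed).
Q_enc = 4π ∫₀^R ρ₀(r'/R)^3 r'² dr' = 4πρ₀R³/6 = -1.686×10^-6 C.
By Gauss's law, ∮E·dA = E·4πr² = Q_enc/ε₀.
E = |Q_enc|/(4πε₀r²) = (1.686×10^-6)/(4π·8.85×10^-12·(0.23)²) = 2.87×10^5 N/C.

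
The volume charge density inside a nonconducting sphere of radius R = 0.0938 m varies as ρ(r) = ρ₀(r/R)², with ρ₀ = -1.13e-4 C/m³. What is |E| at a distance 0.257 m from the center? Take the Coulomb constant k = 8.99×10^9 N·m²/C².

Use a concentric Gaussian sphere at r = 0.257 m (r > R, all charge enclosed).
Q_enc = 4π ∫₀^R ρ₀(r'/R)^2 r'² dr' = 4πρ₀R³/5 = -2.344e-7 C.
Gauss's law: E·4πr² = Q_enc/ε₀.
E = k|Q_enc|/r² = (8.99×10^9)(2.344e-7)/(0.257)² = 3.19e4 N/C.

3.19×10^4 N/C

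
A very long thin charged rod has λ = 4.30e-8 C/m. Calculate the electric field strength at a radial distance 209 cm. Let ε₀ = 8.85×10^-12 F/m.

E ≈ 370 N/C

Coaxial Gaussian cylinder, radius r = 209 cm, length L.
Q_enc = λL, so λ_enc = 4.30×10^-8 C/m.
Since E is radial and uniform over the curved surface, Φ = E·2πrL = Q_enc/ε₀ = λ_enc L/ε₀.
E = |λ_enc|/(2πε₀r) = (4.30×10^-8)/(2π·8.85×10^-12·2.09) = 370 N/C.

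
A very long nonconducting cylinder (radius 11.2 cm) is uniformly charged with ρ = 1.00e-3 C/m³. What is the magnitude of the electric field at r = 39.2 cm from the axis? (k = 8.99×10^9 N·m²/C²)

|E| ≈ 1.81×10^6 V/m

By cylindrical symmetry E is radial; use a coaxial Gaussian cylinder of radius 39.2 cm and length L (r > 11.2 cm, full cross-section enclosed).
λ_enc = ρ·πR² = (1.00×10^-3)π(0.112)² = 3.941×10^-5 C/m.
By Gauss's law (flux through the curved wall only), E·2πrL = λ_enc L/ε₀.
E = 2k|λ_enc|/r = 2(8.99×10^9)(3.941×10^-5)/(0.392) = 1.81×10^6 N/C.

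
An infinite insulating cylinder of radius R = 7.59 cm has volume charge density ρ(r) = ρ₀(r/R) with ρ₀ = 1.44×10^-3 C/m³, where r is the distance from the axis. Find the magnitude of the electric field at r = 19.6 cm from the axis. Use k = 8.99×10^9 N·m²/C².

By cylindrical symmetry E is radial; use a coaxial Gaussian cylinder of radius 19.6 cm and length L (r > R, full charge per length enclosed).
λ_enc = 2π ∫₀^R ρ₀(r'/R)^1 r' dr' = 2πρ₀R²/3 = 1.737e-5 C/m.
Applying ∮E·dA = Q_enc/ε₀ with the end caps contributing no flux:
E = 2k|λ_enc|/r = 2(8.99×10^9)(1.737e-5)/(0.196) = 1.59e6 N/C.

|E| ≈ 1.59e6 N/C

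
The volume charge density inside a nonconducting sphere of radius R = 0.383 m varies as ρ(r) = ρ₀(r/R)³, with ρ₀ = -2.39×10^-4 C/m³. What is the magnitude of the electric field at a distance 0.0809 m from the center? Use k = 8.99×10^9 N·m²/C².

E ≈ 3.43×10^3 N/C

Take a concentric spherical Gaussian surface of radius r = 0.0809 m (r < R).
Integrate the density: Q_enc = 4π ∫₀^r ρ₀(r'/R)^3 r'² dr' = 4πρ₀ r^6/(6·R³) = -2.498e-9 C.
Since E is radial and uniform over the Gaussian sphere, Φ = E·4πr² = Q_enc/ε₀.
E = k|Q_enc|/r² = (8.99×10^9)(2.498e-9)/(0.0809)² = 3.43×10^3 N/C.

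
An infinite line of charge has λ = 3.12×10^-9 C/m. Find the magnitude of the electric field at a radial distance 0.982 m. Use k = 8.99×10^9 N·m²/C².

Coaxial Gaussian cylinder, radius r = 0.982 m, length L.
Q_enc = λL, so λ_enc = 3.12×10^-9 C/m.
Since E is radial and uniform over the curved surface, Φ = E·2πrL = Q_enc/ε₀ = λ_enc L/ε₀.
E = 2k|λ_enc|/r = 2(8.99×10^9)(3.12e-9)/(0.982) = 57.1 N/C.

|E| ≈ 57.1 N/C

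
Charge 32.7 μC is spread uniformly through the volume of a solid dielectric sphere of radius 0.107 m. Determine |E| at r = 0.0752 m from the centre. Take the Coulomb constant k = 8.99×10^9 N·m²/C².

|E| = 1.80×10^7 V/m

Use a concentric Gaussian sphere at r = 0.0752 m (r < R).
Only the charge within r is enclosed: Q_enc = Q·(r/R)³ = (32.7 μC)·(0.0752 m/0.107 m)³ = 1.135×10^-5 C.
By Gauss's law, ∮E·dA = E·4πr² = Q_enc/ε₀.
E = k|Q_enc|/r² = (8.99×10^9)(1.135×10^-5)/(0.0752)² = 1.80×10^7 N/C.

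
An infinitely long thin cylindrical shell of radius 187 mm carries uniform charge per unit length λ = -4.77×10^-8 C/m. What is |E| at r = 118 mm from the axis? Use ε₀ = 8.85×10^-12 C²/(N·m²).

|E| = 0 V/m

By cylindrical symmetry E is radial; use a coaxial Gaussian cylinder of radius 118 mm and length L (r < 187 mm, inside the shell).
No charge is enclosed, so Gauss's law gives E·2πrL = 0 ⇒ E = 0.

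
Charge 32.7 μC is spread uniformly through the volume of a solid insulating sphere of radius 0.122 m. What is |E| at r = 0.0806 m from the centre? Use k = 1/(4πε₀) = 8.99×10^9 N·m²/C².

Take a concentric spherical Gaussian surface of radius r = 0.0806 m (r < R).
Only the charge within r is enclosed: Q_enc = Q·(r/R)³ = (32.7 μC)·(0.0806 m/0.122 m)³ = 9.429×10^-6 C.
Gauss's law: E·4πr² = Q_enc/ε₀.
E = k|Q_enc|/r² = (8.99×10^9)(9.429×10^-6)/(0.0806)² = 1.30×10^7 N/C.

1.30×10^7 N/C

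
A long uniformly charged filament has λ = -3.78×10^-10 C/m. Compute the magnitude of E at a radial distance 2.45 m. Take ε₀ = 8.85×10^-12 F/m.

E ≈ 2.77 N/C

Take a coaxial cylindrical Gaussian surface of radius r = 2.45 m and length L.
Q_enc = λL, so λ_enc = -3.78e-10 C/m.
Since E is radial and uniform over the curved surface, Φ = E·2πrL = Q_enc/ε₀ = λ_enc L/ε₀.
E = |λ_enc|/(2πε₀r) = (3.78e-10)/(2π·8.85×10^-12·2.45) = 2.77 N/C.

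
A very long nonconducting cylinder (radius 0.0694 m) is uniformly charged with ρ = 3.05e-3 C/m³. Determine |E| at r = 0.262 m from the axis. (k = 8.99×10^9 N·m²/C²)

3.17e6 N/C

Take a coaxial cylindrical Gaussian surface of radius r = 0.262 m and length L (r > 0.0694 m, full cross-section enclosed).
λ_enc = ρ·πR² = (3.05e-3)π(0.0694)² = 4.615×10^-5 C/m.
Applying ∮E·dA = Q_enc/ε₀ with the end caps contributing no flux:
E = 2k|λ_enc|/r = 2(8.99×10^9)(4.615e-5)/(0.262) = 3.17×10^6 N/C.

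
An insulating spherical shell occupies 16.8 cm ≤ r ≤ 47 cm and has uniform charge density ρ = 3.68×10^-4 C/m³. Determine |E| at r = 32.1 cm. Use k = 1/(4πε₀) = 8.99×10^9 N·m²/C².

Use a concentric Gaussian sphere at r = 32.1 cm (within the shell material, 16.8 cm < r < 47 cm).
Only the shell between 16.8 cm and r is enclosed: Q_enc = ρ·(4π/3)(r³ − a³) = (3.68e-4)·(4π/3)·((0.321)³ − (0.168)³) = 4.368×10^-5 C.
Gauss's law: E·4πr² = Q_enc/ε₀.
E = k|Q_enc|/r² = (8.99×10^9)(4.368e-5)/(0.321)² = 3.81e6 N/C.

E = 3.81×10^6 V/m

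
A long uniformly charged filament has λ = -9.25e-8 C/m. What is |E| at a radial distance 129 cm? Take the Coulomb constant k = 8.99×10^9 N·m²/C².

1.29×10^3 N/C

By cylindrical symmetry E is radial; use a coaxial Gaussian cylinder of radius 129 cm and length L.
Q_enc = λL, so λ_enc = -9.25×10^-8 C/m.
Applying ∮E·dA = Q_enc/ε₀ with the end caps contributing no flux:
E = 2k|λ_enc|/r = 2(8.99×10^9)(9.25×10^-8)/(1.29) = 1.29×10^3 N/C.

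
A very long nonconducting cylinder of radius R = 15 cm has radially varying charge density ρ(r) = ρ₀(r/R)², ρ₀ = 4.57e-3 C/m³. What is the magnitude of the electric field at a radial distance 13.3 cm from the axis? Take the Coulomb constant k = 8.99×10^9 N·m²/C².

E = 1.35×10^7 N/C

Coaxial Gaussian cylinder, radius r = 13.3 cm, length L (r < R).
Integrating ρ over the cross-section to radius r: λ_enc = (2πρ₀/R²) ∫₀^r r'^3 dr' = 2πρ₀ r^4/(4·R²) = 9.983×10^-5 C/m.
Since E is radial and uniform over the curved surface, Φ = E·2πrL = Q_enc/ε₀ = λ_enc L/ε₀.
E = 2k|λ_enc|/r = 2(8.99×10^9)(9.983×10^-5)/(0.133) = 1.35×10^7 N/C.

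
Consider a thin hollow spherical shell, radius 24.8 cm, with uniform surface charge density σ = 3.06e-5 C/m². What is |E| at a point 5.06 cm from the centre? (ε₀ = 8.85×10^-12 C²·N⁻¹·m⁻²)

Take a concentric spherical Gaussian surface of radius r = 5.06 cm (inside the shell, r < 24.8 cm).
No charge lies within this surface, so Q_enc = 0 and Gauss's law gives E·4πr² = 0 ⇒ E = 0.

E = 0 (no enclosed charge)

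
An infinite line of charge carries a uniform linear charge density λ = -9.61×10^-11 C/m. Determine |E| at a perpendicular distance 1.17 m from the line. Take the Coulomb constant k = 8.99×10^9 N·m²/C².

Coaxial Gaussian cylinder, radius r = 1.17 m, length L.
Q_enc = λL, so λ_enc = -9.61×10^-11 C/m.
Since E is radial and uniform over the curved surface, Φ = E·2πrL = Q_enc/ε₀ = λ_enc L/ε₀.
E = 2k|λ_enc|/r = 2(8.99×10^9)(9.61×10^-11)/(1.17) = 1.48 N/C.

E = 1.48 V/m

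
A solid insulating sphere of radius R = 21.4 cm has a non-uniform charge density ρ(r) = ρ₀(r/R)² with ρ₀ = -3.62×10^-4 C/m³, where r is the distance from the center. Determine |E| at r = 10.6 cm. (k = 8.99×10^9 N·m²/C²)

E = 2.13e5 N/C

Take a concentric spherical Gaussian surface of radius r = 10.6 cm (r < R).
Q_enc = ∫₀^r ρ(r')·4πr'² dr' = (4πρ₀/R²) ∫₀^r r'^4 dr' = 4πρ₀ r^5/(5·R²) = -2.659e-7 C.
Applying ∮E·dA = Q_enc/ε₀ with Φ = E(4πr²):
E = k|Q_enc|/r² = (8.99×10^9)(2.659×10^-7)/(0.106)² = 2.13e5 N/C.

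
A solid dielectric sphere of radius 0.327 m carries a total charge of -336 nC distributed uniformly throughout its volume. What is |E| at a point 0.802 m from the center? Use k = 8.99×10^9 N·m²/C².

By spherical symmetry E is radial; choose a Gaussian sphere of radius r = 0.802 m (r > R, so the entire charge is enclosed).
Q_enc = -336 nC = -3.36e-7 C.
Gauss's law: E·4πr² = Q_enc/ε₀.
E = k|Q_enc|/r² = (8.99×10^9)(3.36×10^-7)/(0.802)² = 4.70×10^3 N/C.

|E| = 4.70e3 N/C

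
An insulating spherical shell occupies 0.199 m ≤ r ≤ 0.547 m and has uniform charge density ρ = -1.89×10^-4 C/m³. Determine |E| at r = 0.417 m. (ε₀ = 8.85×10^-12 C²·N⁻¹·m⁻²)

Take a concentric spherical Gaussian surface of radius r = 0.417 m (within the shell material, 0.199 m < r < 0.547 m).
Only the shell between 0.199 m and r is enclosed: Q_enc = ρ·(4π/3)(r³ − a³) = (-1.89e-4)·(4π/3)·((0.417)³ − (0.199)³) = -5.117×10^-5 C.
Gauss's law: E·4πr² = Q_enc/ε₀.
E = |Q_enc|/(4πε₀r²) = (5.117×10^-5)/(4π·8.85×10^-12·(0.417)²) = 2.65×10^6 N/C.

2.65×10^6 N/C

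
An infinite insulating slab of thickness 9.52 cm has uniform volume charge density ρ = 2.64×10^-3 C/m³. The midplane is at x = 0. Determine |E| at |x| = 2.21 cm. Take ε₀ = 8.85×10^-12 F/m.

E ≈ 6.59×10^6 N/C

By symmetry E is perpendicular to the slab. A Gaussian pillbox from −2.21 cm to +2.21 cm (face area A) lies entirely within the slab.
Q_enc = ρ·(2x)·A and flux = 2EA, so 2EA = 2ρxA/ε₀ ⇒ E = |ρ|x/ε₀.
E = (2.64×10^-3)(0.0221)/(8.85×10^-12) = 6.59e6 N/C.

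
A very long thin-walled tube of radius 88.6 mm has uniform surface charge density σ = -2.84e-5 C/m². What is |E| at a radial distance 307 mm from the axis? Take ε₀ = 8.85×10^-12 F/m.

By cylindrical symmetry E is radial; use a coaxial Gaussian cylinder of radius 307 mm and length L (r > 88.6 mm).
The whole shell is enclosed: λ_enc = σ·2πR = (-2.84e-5)·2π·(0.0886) = -1.581e-5 C/m.
Gauss's law: E·2πrL = λ_enc L/ε₀.
E = |λ_enc|/(2πε₀r) = (1.581×10^-5)/(2π·8.85×10^-12·0.307) = 9.26×10^5 N/C.

9.26e5 V/m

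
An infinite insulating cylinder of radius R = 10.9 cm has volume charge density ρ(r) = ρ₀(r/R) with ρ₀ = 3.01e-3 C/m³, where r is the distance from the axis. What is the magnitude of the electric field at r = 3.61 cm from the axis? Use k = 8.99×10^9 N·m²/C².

E ≈ 1.36e6 N/C

Take a coaxial cylindrical Gaussian surface of radius r = 3.61 cm and length L (r < R).
Integrating ρ over the cross-section to radius r: λ_enc = (2πρ₀/R) ∫₀^r r'^2 dr' = 2πρ₀ r^3/(3·R) = 2.721e-6 C/m.
Gauss's law: E·2πrL = λ_enc L/ε₀.
E = 2k|λ_enc|/r = 2(8.99×10^9)(2.721e-6)/(0.0361) = 1.36×10^6 N/C.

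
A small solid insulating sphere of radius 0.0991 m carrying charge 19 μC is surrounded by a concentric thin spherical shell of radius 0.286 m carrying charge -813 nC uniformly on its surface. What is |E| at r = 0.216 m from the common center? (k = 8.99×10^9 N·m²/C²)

E ≈ 3.66×10^6 V/m

By spherical symmetry E is radial; choose a Gaussian sphere of radius r = 0.216 m (between the bodies, 0.0991 m < r < 0.286 m).
The shell at 0.286 m lies outside the Gaussian surface, so Q_enc = 19 μC = 1.90×10^-5 C.
Since E is radial and uniform over the Gaussian sphere, Φ = E·4πr² = Q_enc/ε₀.
E = k|Q_enc|/r² = (8.99×10^9)(1.90×10^-5)/(0.216)² = 3.66e6 N/C.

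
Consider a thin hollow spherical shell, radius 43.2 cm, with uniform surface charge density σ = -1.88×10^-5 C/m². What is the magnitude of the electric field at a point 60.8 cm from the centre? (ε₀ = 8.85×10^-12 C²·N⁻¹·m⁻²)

|E| = 1.07×10^6 V/m

Symmetry ⇒ E = E(r) r̂. Gaussian sphere of radius r = 60.8 cm (r > 43.2 cm).
The entire shell is enclosed: Q_enc = σ·4πR² = (-1.88×10^-5)·4π·(0.432)² = -4.409×10^-5 C.
Applying ∮E·dA = Q_enc/ε₀ with Φ = E(4πr²):
E = |Q_enc|/(4πε₀r²) = (4.409e-5)/(4π·8.85×10^-12·(0.608)²) = 1.07×10^6 N/C.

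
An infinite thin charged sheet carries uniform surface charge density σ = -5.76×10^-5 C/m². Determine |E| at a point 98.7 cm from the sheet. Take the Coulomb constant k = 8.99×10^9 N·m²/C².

By planar symmetry E is perpendicular to the sheet and uniform; use a Gaussian pillbox with flat faces of area A on each side of the sheet.
Flux Φ = 2EA and Q_enc = σA, so 2EA = σA/ε₀ ⇒ E = |σ|/(2ε₀), independent of distance.
E = 2πk|σ| = 2π(8.99×10^9)(5.76e-5) = 3.25e6 N/C.

|E| = 3.25×10^6 V/m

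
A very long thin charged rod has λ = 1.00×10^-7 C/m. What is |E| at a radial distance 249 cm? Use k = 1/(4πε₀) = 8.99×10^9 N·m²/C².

722 N/C

Choose a coaxial cylinder of radius r = 249 cm (arbitrary length L) as the Gaussian surface.
Q_enc = λL, so λ_enc = 1.00×10^-7 C/m.
Applying ∮E·dA = Q_enc/ε₀ with the end caps contributing no flux:
E = 2k|λ_enc|/r = 2(8.99×10^9)(1.00×10^-7)/(2.49) = 722 N/C.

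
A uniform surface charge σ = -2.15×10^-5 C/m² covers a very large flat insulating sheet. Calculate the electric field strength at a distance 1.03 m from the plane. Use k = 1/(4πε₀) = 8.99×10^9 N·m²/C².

E = 1.21×10^6 N/C

Choose a cylindrical pillbox piercing the sheet, end faces (area A) parallel to it.
Flux Φ = 2EA and Q_enc = σA, so 2EA = σA/ε₀ ⇒ E = |σ|/(2ε₀), independent of distance.
E = 2πk|σ| = 2π(8.99×10^9)(2.15×10^-5) = 1.21e6 N/C.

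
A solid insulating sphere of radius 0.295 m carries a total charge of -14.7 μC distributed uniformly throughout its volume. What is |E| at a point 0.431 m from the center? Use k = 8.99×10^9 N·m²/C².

|E| ≈ 7.11e5 V/m

Take a concentric spherical Gaussian surface of radius r = 0.431 m (r > R, so the entire charge is enclosed).
Q_enc = -14.7 μC = -1.47×10^-5 C.
By Gauss's law, ∮E·dA = E·4πr² = Q_enc/ε₀.
E = k|Q_enc|/r² = (8.99×10^9)(1.47×10^-5)/(0.431)² = 7.11e5 N/C.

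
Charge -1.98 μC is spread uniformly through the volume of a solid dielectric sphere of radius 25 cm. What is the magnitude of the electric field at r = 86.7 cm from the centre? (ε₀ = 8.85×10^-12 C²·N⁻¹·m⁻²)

2.37×10^4 V/m

By spherical symmetry E is radial; choose a Gaussian sphere of radius r = 86.7 cm (r > R, so the entire charge is enclosed).
Q_enc = -1.98 μC = -1.98e-6 C.
By Gauss's law, ∮E·dA = E·4πr² = Q_enc/ε₀.
E = |Q_enc|/(4πε₀r²) = (1.98e-6)/(4π·8.85×10^-12·(0.867)²) = 2.37×10^4 N/C.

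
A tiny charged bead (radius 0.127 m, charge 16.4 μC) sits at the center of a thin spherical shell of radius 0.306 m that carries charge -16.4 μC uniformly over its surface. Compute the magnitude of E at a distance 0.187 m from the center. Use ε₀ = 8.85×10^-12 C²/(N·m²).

4.22e6 N/C

Take a concentric spherical Gaussian surface of radius r = 0.187 m (between the bodies, 0.127 m < r < 0.306 m).
Only the inner charge is enclosed; the outer shell contributes nothing inside itself. Q_enc = 16.4 μC = 1.64e-5 C.
Applying ∮E·dA = Q_enc/ε₀ with Φ = E(4πr²):
E = |Q_enc|/(4πε₀r²) = (1.64×10^-5)/(4π·8.85×10^-12·(0.187)²) = 4.22e6 N/C.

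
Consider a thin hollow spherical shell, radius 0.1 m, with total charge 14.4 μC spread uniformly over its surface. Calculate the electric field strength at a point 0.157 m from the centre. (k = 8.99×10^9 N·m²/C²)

5.25e6 N/C

Symmetry ⇒ E = E(r) r̂. Gaussian sphere of radius r = 0.157 m (r > 0.1 m).
The entire shell is enclosed: Q_enc = 1.44e-5 C.
Since E is radial and uniform over the Gaussian sphere, Φ = E·4πr² = Q_enc/ε₀.
E = k|Q_enc|/r² = (8.99×10^9)(1.44e-5)/(0.157)² = 5.25e6 N/C.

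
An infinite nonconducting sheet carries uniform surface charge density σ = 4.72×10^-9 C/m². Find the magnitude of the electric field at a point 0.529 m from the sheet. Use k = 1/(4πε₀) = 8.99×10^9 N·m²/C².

By planar symmetry E is perpendicular to the sheet and uniform; use a Gaussian pillbox with flat faces of area A on each side of the sheet.
Only the two end caps contribute flux: Φ = 2EA. With Q_enc = σA, Gauss's law gives E = |σ|/(2ε₀).
E = 2πk|σ| = 2π(8.99×10^9)(4.72×10^-9) = 267 N/C.

E = 267 N/C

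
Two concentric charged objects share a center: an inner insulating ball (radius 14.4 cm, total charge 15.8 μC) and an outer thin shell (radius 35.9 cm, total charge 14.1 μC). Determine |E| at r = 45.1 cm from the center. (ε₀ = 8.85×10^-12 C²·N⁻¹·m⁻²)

Take a concentric spherical Gaussian surface of radius r = 45.1 cm (r > 35.9 cm, enclosing both).
Q_enc = (15.8 μC) + (14.1 μC) = 2.99×10^-5 C.
Applying ∮E·dA = Q_enc/ε₀ with Φ = E(4πr²):
E = |Q_enc|/(4πε₀r²) = (2.99×10^-5)/(4π·8.85×10^-12·(0.451)²) = 1.32×10^6 N/C.

1.32×10^6 V/m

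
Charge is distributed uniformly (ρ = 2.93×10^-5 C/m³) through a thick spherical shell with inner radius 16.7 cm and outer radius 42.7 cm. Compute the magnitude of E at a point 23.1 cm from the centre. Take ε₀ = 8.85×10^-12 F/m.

Symmetry ⇒ E = E(r) r̂. Gaussian sphere of radius r = 23.1 cm (within the shell material, 16.7 cm < r < 42.7 cm).
Only the shell between 16.7 cm and r is enclosed: Q_enc = ρ·(4π/3)(r³ − a³) = (2.93×10^-5)·(4π/3)·((0.231)³ − (0.167)³) = 9.412e-7 C.
By Gauss's law, ∮E·dA = E·4πr² = Q_enc/ε₀.
E = |Q_enc|/(4πε₀r²) = (9.412e-7)/(4π·8.85×10^-12·(0.231)²) = 1.59×10^5 N/C.

|E| ≈ 1.59×10^5 V/m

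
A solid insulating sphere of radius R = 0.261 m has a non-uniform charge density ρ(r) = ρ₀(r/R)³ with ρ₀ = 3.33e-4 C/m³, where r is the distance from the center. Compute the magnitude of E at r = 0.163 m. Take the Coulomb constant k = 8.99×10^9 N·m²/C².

E ≈ 2.49e5 N/C

Use a concentric Gaussian sphere at r = 0.163 m (r < R).
Integrate the density: Q_enc = 4π ∫₀^r ρ₀(r'/R)^3 r'² dr' = 4πρ₀ r^6/(6·R³) = 7.357e-7 C.
Applying ∮E·dA = Q_enc/ε₀ with Φ = E(4πr²):
E = k|Q_enc|/r² = (8.99×10^9)(7.357e-7)/(0.163)² = 2.49×10^5 N/C.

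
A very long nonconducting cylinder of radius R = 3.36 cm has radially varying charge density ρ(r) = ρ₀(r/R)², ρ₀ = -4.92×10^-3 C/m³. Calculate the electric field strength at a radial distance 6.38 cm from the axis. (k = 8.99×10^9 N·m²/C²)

Coaxial Gaussian cylinder, radius r = 6.38 cm, length L (r > R, full charge per length enclosed).
λ_enc = 2π ∫₀^R ρ₀(r'/R)^2 r' dr' = 2πρ₀R²/4 = -8.725×10^-6 C/m.
Since E is radial and uniform over the curved surface, Φ = E·2πrL = Q_enc/ε₀ = λ_enc L/ε₀.
E = 2k|λ_enc|/r = 2(8.99×10^9)(8.725×10^-6)/(0.0638) = 2.46e6 N/C.

E ≈ 2.46e6 V/m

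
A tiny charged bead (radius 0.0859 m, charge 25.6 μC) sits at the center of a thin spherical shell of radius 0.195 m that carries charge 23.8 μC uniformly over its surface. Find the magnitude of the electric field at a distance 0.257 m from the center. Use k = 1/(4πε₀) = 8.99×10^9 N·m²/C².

Take a concentric spherical Gaussian surface of radius r = 0.257 m (r > 0.195 m, enclosing both).
Q_enc = (25.6 μC) + (23.8 μC) = 4.94×10^-5 C.
Gauss's law: E·4πr² = Q_enc/ε₀.
E = k|Q_enc|/r² = (8.99×10^9)(4.94e-5)/(0.257)² = 6.72×10^6 N/C.

|E| ≈ 6.72×10^6 N/C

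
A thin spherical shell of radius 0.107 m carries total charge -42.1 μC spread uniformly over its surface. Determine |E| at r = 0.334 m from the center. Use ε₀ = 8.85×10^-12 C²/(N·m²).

By spherical symmetry E is radial; choose a Gaussian sphere of radius r = 0.334 m (r > 0.107 m).
The entire shell is enclosed: Q_enc = -4.21e-5 C.
Gauss's law: E·4πr² = Q_enc/ε₀.
E = |Q_enc|/(4πε₀r²) = (4.21e-5)/(4π·8.85×10^-12·(0.334)²) = 3.39×10^6 N/C.

|E| = 3.39e6 N/C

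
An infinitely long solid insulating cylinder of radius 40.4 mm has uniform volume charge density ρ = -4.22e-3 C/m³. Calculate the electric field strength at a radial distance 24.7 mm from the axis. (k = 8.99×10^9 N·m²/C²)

E ≈ 5.89×10^6 V/m

Coaxial Gaussian cylinder, radius r = 24.7 mm, length L (r < R).
Enclosed charge per unit length: λ_enc = ρ·πr² = (-4.22×10^-3)π(0.0247)² = -8.088e-6 C/m.
Applying ∮E·dA = Q_enc/ε₀ with the end caps contributing no flux:
E = 2k|λ_enc|/r = 2(8.99×10^9)(8.088e-6)/(0.0247) = 5.89e6 N/C.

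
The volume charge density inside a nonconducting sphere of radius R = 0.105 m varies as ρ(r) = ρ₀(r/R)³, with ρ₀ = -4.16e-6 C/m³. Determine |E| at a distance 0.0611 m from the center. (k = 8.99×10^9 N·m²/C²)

E = 943 N/C

By spherical symmetry E is radial; choose a Gaussian sphere of radius r = 0.0611 m (r < R).
Q_enc = ∫₀^r ρ(r')·4πr'² dr' = (4πρ₀/R³) ∫₀^r r'^5 dr' = 4πρ₀ r^6/(6·R³) = -3.916e-10 C.
Since E is radial and uniform over the Gaussian sphere, Φ = E·4πr² = Q_enc/ε₀.
E = k|Q_enc|/r² = (8.99×10^9)(3.916×10^-10)/(0.0611)² = 943 N/C.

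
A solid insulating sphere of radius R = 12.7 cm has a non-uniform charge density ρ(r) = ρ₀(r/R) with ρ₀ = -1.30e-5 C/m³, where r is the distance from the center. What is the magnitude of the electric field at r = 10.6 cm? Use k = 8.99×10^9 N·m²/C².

|E| ≈ 3.25×10^4 N/C

By spherical symmetry E is radial; choose a Gaussian sphere of radius r = 10.6 cm (r < R).
Integrate the density: Q_enc = 4π ∫₀^r ρ₀(r'/R)^1 r'² dr' = 4πρ₀ r^4/(4·R) = -4.06×10^-8 C.
Since E is radial and uniform over the Gaussian sphere, Φ = E·4πr² = Q_enc/ε₀.
E = k|Q_enc|/r² = (8.99×10^9)(4.06×10^-8)/(0.106)² = 3.25e4 N/C.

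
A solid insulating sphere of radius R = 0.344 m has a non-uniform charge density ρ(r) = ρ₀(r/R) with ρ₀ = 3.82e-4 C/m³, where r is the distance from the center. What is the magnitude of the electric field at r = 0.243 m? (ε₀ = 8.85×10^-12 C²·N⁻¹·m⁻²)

Use a concentric Gaussian sphere at r = 0.243 m (r < R).
Integrate the density: Q_enc = 4π ∫₀^r ρ₀(r'/R)^1 r'² dr' = 4πρ₀ r^4/(4·R) = 1.216×10^-5 C.
Gauss's law: E·4πr² = Q_enc/ε₀.
E = |Q_enc|/(4πε₀r²) = (1.216×10^-5)/(4π·8.85×10^-12·(0.243)²) = 1.85×10^6 N/C.

E = 1.85e6 N/C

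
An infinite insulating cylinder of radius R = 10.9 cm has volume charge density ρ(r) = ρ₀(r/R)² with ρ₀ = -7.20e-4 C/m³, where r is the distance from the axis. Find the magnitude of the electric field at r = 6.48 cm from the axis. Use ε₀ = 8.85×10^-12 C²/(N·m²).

|E| ≈ 4.66×10^5 N/C

Choose a coaxial cylinder of radius r = 6.48 cm (arbitrary length L) as the Gaussian surface (r < R).
λ_enc = ∫₀^r ρ(r')·2πr' dr' = (2πρ₀/R²)·r^4/4 = -1.678×10^-6 C/m.
By Gauss's law (flux through the curved wall only), E·2πrL = λ_enc L/ε₀.
E = |λ_enc|/(2πε₀r) = (1.678×10^-6)/(2π·8.85×10^-12·0.0648) = 4.66e5 N/C.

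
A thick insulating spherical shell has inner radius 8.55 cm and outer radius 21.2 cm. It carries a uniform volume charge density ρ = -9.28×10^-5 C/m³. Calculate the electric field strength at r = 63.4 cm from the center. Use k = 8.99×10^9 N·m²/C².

|E| ≈ 7.74×10^4 V/m

Take a concentric spherical Gaussian surface of radius r = 63.4 cm (r > 21.2 cm, enclosing the whole shell).
Q_enc = ρ·(4π/3)(b³ − a³) = (-9.28e-5)·(4π/3)·((0.212)³ − (0.0855)³) = -3.461×10^-6 C.
Since E is radial and uniform over the Gaussian sphere, Φ = E·4πr² = Q_enc/ε₀.
E = k|Q_enc|/r² = (8.99×10^9)(3.461×10^-6)/(0.634)² = 7.74×10^4 N/C.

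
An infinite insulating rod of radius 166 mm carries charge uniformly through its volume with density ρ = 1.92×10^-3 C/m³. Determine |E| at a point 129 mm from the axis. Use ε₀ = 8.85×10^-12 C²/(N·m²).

Coaxial Gaussian cylinder, radius r = 129 mm, length L (r < R).
Charge inside radius r per length L is ρ·πr²·L, so λ_enc = ρπr² = 1.004×10^-4 C/m.
Applying ∮E·dA = Q_enc/ε₀ with the end caps contributing no flux:
E = |λ_enc|/(2πε₀r) = (1.004×10^-4)/(2π·8.85×10^-12·0.129) = 1.40e7 N/C.

E = 1.40×10^7 N/C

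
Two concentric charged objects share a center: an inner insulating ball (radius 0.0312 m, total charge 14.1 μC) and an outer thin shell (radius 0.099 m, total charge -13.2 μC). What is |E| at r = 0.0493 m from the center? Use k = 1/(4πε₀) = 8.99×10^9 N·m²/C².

Use a concentric Gaussian sphere at r = 0.0493 m (between the bodies, 0.0312 m < r < 0.099 m).
Only the inner charge is enclosed; the outer shell contributes nothing inside itself. Q_enc = 14.1 μC = 1.41e-5 C.
Since E is radial and uniform over the Gaussian sphere, Φ = E·4πr² = Q_enc/ε₀.
E = k|Q_enc|/r² = (8.99×10^9)(1.41e-5)/(0.0493)² = 5.22e7 N/C.

E ≈ 5.22×10^7 N/C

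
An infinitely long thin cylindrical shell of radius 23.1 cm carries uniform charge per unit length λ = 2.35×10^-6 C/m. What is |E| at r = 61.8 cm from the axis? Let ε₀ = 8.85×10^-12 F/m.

Choose a coaxial cylinder of radius r = 61.8 cm (arbitrary length L) as the Gaussian surface (r > 23.1 cm).
The full line charge is enclosed: λ_enc = 2.35×10^-6 C/m.
Since E is radial and uniform over the curved surface, Φ = E·2πrL = Q_enc/ε₀ = λ_enc L/ε₀.
E = |λ_enc|/(2πε₀r) = (2.35×10^-6)/(2π·8.85×10^-12·0.618) = 6.84×10^4 N/C.

|E| ≈ 6.84×10^4 N/C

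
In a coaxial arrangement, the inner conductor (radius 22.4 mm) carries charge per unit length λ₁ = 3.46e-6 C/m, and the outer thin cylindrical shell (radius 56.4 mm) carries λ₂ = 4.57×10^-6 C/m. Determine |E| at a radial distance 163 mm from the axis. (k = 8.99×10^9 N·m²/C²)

8.86e5 N/C

Coaxial Gaussian cylinder, radius r = 163 mm, length L (r > 56.4 mm, enclosing both).
λ_enc = λ₁ + λ₂ = (3.46×10^-6) + (4.57e-6) = 8.03×10^-6 C/m.
By Gauss's law (flux through the curved wall only), E·2πrL = λ_enc L/ε₀.
E = 2k|λ_enc|/r = 2(8.99×10^9)(8.03×10^-6)/(0.163) = 8.86×10^5 N/C.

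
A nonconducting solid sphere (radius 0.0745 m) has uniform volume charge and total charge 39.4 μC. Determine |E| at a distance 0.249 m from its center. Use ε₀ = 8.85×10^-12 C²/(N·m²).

|E| = 5.71×10^6 N/C

Symmetry ⇒ E = E(r) r̂. Gaussian sphere of radius r = 0.249 m (r > R, so the entire charge is enclosed).
Q_enc = 39.4 μC = 3.94e-5 C.
Since E is radial and uniform over the Gaussian sphere, Φ = E·4πr² = Q_enc/ε₀.
E = |Q_enc|/(4πε₀r²) = (3.94e-5)/(4π·8.85×10^-12·(0.249)²) = 5.71×10^6 N/C.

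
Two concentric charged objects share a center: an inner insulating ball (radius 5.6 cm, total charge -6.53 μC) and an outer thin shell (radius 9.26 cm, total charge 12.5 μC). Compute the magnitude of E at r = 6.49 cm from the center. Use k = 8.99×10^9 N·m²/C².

E = 1.39×10^7 N/C

Use a concentric Gaussian sphere at r = 6.49 cm (between the bodies, 5.6 cm < r < 9.26 cm).
Only the inner charge is enclosed; the outer shell contributes nothing inside itself. Q_enc = -6.53 μC = -6.53×10^-6 C.
Since E is radial and uniform over the Gaussian sphere, Φ = E·4πr² = Q_enc/ε₀.
E = k|Q_enc|/r² = (8.99×10^9)(6.53×10^-6)/(0.0649)² = 1.39×10^7 N/C.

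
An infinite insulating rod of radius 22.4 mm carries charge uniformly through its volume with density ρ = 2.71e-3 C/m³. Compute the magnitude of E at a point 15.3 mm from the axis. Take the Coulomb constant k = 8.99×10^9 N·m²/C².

|E| ≈ 2.34×10^6 N/C

Choose a coaxial cylinder of radius r = 15.3 mm (arbitrary length L) as the Gaussian surface (r < R).
Charge inside radius r per length L is ρ·πr²·L, so λ_enc = ρπr² = 1.993×10^-6 C/m.
By Gauss's law (flux through the curved wall only), E·2πrL = λ_enc L/ε₀.
E = 2k|λ_enc|/r = 2(8.99×10^9)(1.993×10^-6)/(0.0153) = 2.34e6 N/C.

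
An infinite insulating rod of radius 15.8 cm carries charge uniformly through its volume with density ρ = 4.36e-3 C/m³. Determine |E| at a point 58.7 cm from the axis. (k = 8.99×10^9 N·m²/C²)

By cylindrical symmetry E is radial; use a coaxial Gaussian cylinder of radius 58.7 cm and length L (r > 15.8 cm, full cross-section enclosed).
λ_enc = ρ·πR² = (4.36×10^-3)π(0.158)² = 3.419×10^-4 C/m.
Gauss's law: E·2πrL = λ_enc L/ε₀.
E = 2k|λ_enc|/r = 2(8.99×10^9)(3.419×10^-4)/(0.587) = 1.05×10^7 N/C.

1.05×10^7 N/C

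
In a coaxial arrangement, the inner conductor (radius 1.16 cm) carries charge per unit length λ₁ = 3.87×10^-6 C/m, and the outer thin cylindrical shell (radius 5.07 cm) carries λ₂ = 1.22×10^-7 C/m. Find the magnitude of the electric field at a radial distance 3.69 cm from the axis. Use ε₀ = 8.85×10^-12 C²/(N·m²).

Coaxial Gaussian cylinder, radius r = 3.69 cm, length L (between the conductors, 1.16 cm < r < 5.07 cm).
The shell at 5.07 cm lies outside the Gaussian surface, so λ_enc = λ₁ = 3.87×10^-6 C/m.
Gauss's law: E·2πrL = λ_enc L/ε₀.
E = |λ_enc|/(2πε₀r) = (3.87×10^-6)/(2π·8.85×10^-12·0.0369) = 1.89×10^6 N/C.

|E| ≈ 1.89×10^6 V/m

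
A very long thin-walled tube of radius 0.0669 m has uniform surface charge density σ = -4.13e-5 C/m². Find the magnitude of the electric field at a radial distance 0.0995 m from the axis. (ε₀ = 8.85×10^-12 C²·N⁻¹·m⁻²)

E ≈ 3.14×10^6 N/C

Coaxial Gaussian cylinder, radius r = 0.0995 m, length L (r > 0.0669 m).
The whole shell is enclosed: λ_enc = σ·2πR = (-4.13e-5)·2π·(0.0669) = -1.736×10^-5 C/m.
Applying ∮E·dA = Q_enc/ε₀ with the end caps contributing no flux:
E = |λ_enc|/(2πε₀r) = (1.736×10^-5)/(2π·8.85×10^-12·0.0995) = 3.14×10^6 N/C.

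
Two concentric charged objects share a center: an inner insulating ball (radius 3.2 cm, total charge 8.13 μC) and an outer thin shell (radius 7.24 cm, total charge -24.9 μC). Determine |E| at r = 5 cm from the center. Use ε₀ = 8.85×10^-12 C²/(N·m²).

Take a concentric spherical Gaussian surface of radius r = 5 cm (between the bodies, 3.2 cm < r < 7.24 cm).
Only the inner charge is enclosed; the outer shell contributes nothing inside itself. Q_enc = 8.13 μC = 8.13e-6 C.
Gauss's law: E·4πr² = Q_enc/ε₀.
E = |Q_enc|/(4πε₀r²) = (8.13×10^-6)/(4π·8.85×10^-12·(0.05)²) = 2.92e7 N/C.

2.92×10^7 N/C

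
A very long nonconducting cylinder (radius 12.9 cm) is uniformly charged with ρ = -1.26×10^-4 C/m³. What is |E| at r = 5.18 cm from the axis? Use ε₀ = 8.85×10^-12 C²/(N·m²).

E ≈ 3.69e5 N/C

Take a coaxial cylindrical Gaussian surface of radius r = 5.18 cm and length L (r < R).
Enclosed charge per unit length: λ_enc = ρ·πr² = (-1.26×10^-4)π(0.0518)² = -1.062×10^-6 C/m.
Since E is radial and uniform over the curved surface, Φ = E·2πrL = Q_enc/ε₀ = λ_enc L/ε₀.
E = |λ_enc|/(2πε₀r) = (1.062×10^-6)/(2π·8.85×10^-12·0.0518) = 3.69×10^5 N/C.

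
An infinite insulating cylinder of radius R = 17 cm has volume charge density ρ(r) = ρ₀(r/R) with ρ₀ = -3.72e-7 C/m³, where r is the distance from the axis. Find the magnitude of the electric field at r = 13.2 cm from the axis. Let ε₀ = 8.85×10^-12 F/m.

|E| ≈ 1.44×10^3 N/C

Take a coaxial cylindrical Gaussian surface of radius r = 13.2 cm and length L (r < R).
λ_enc = ∫₀^r ρ(r')·2πr' dr' = (2πρ₀/R)·r^3/3 = -1.054×10^-8 C/m.
Gauss's law: E·2πrL = λ_enc L/ε₀.
E = |λ_enc|/(2πε₀r) = (1.054×10^-8)/(2π·8.85×10^-12·0.132) = 1.44×10^3 N/C.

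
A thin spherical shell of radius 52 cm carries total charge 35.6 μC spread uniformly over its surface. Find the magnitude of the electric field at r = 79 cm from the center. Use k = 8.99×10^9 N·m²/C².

E = 5.13e5 V/m

Take a concentric spherical Gaussian surface of radius r = 79 cm (r > 52 cm).
The entire shell is enclosed: Q_enc = 3.56×10^-5 C.
Since E is radial and uniform over the Gaussian sphere, Φ = E·4πr² = Q_enc/ε₀.
E = k|Q_enc|/r² = (8.99×10^9)(3.56×10^-5)/(0.79)² = 5.13×10^5 N/C.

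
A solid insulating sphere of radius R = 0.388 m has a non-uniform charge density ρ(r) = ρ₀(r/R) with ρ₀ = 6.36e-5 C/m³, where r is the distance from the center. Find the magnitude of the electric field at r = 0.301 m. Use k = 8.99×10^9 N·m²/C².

|E| ≈ 4.19×10^5 N/C

Take a concentric spherical Gaussian surface of radius r = 0.301 m (r < R).
Q_enc = ∫₀^r ρ(r')·4πr'² dr' = (4πρ₀/R) ∫₀^r r'^3 dr' = 4πρ₀ r^4/(4·R) = 4.227e-6 C.
By Gauss's law, ∮E·dA = E·4πr² = Q_enc/ε₀.
E = k|Q_enc|/r² = (8.99×10^9)(4.227×10^-6)/(0.301)² = 4.19×10^5 N/C.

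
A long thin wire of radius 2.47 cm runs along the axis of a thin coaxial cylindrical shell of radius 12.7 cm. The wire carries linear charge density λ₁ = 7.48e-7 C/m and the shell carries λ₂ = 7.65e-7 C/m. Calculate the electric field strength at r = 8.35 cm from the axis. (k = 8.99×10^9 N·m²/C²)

|E| = 1.61e5 N/C

Take a coaxial cylindrical Gaussian surface of radius r = 8.35 cm and length L (between the conductors, 2.47 cm < r < 12.7 cm).
The shell at 12.7 cm lies outside the Gaussian surface, so λ_enc = λ₁ = 7.48×10^-7 C/m.
Applying ∮E·dA = Q_enc/ε₀ with the end caps contributing no flux:
E = 2k|λ_enc|/r = 2(8.99×10^9)(7.48e-7)/(0.0835) = 1.61×10^5 N/C.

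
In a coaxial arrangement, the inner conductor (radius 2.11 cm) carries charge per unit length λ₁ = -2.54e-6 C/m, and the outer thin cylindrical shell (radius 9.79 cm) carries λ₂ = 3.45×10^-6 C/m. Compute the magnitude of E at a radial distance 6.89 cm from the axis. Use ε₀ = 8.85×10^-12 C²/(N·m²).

Take a coaxial cylindrical Gaussian surface of radius r = 6.89 cm and length L (between the conductors, 2.11 cm < r < 9.79 cm).
Only the inner wire is enclosed; the outer shell contributes nothing inside itself. λ_enc = λ₁ = -2.54×10^-6 C/m.
Since E is radial and uniform over the curved surface, Φ = E·2πrL = Q_enc/ε₀ = λ_enc L/ε₀.
E = |λ_enc|/(2πε₀r) = (2.54×10^-6)/(2π·8.85×10^-12·0.0689) = 6.63×10^5 N/C.

|E| ≈ 6.63×10^5 V/m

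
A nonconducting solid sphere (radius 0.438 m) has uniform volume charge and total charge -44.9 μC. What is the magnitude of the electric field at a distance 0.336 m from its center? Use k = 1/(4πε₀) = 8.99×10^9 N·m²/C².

Use a concentric Gaussian sphere at r = 0.336 m (r < R).
For a uniform sphere the enclosed fraction is (r/R)³, so Q_enc = (-44.9 μC)(0.336/0.438)³ = -2.027×10^-5 C.
Applying ∮E·dA = Q_enc/ε₀ with Φ = E(4πr²):
E = k|Q_enc|/r² = (8.99×10^9)(2.027e-5)/(0.336)² = 1.61×10^6 N/C.

E = 1.61×10^6 N/C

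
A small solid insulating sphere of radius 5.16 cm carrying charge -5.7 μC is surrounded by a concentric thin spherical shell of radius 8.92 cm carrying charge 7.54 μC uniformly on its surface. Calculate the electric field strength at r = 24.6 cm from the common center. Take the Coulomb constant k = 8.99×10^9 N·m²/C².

By spherical symmetry E is radial; choose a Gaussian sphere of radius r = 24.6 cm (r > 8.92 cm, enclosing both).
Q_enc = (-5.7 μC) + (7.54 μC) = 1.84×10^-6 C.
Applying ∮E·dA = Q_enc/ε₀ with Φ = E(4πr²):
E = k|Q_enc|/r² = (8.99×10^9)(1.84e-6)/(0.246)² = 2.73×10^5 N/C.

E ≈ 2.73e5 V/m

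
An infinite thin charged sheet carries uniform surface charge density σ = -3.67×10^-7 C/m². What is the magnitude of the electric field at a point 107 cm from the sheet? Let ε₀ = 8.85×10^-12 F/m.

By planar symmetry E is perpendicular to the sheet and uniform; use a Gaussian pillbox with flat faces of area A on each side of the sheet.
Flux Φ = 2EA and Q_enc = σA, so 2EA = σA/ε₀ ⇒ E = |σ|/(2ε₀), independent of distance.
E = |σ|/(2ε₀) = (3.67×10^-7)/(2·8.85×10^-12) = 2.07e4 N/C.

E = 2.07×10^4 N/C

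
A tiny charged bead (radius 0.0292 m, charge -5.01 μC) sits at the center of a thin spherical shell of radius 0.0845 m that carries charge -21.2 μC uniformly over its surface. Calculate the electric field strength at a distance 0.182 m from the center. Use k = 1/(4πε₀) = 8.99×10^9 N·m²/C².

Symmetry ⇒ E = E(r) r̂. Gaussian sphere of radius r = 0.182 m (r > 0.0845 m, enclosing both).
Q_enc = (-5.01 μC) + (-21.2 μC) = -2.621e-5 C.
By Gauss's law, ∮E·dA = E·4πr² = Q_enc/ε₀.
E = k|Q_enc|/r² = (8.99×10^9)(2.621×10^-5)/(0.182)² = 7.11×10^6 N/C.

E = 7.11×10^6 N/C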